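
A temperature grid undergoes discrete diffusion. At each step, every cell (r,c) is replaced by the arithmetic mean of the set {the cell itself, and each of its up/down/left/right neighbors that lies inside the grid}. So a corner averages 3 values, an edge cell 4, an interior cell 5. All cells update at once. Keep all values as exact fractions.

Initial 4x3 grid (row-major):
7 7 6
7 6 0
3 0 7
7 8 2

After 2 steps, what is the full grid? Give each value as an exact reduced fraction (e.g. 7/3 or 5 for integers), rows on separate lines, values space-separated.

After step 1:
  7 13/2 13/3
  23/4 4 19/4
  17/4 24/5 9/4
  6 17/4 17/3
After step 2:
  77/12 131/24 187/36
  21/4 129/25 23/6
  26/5 391/100 131/30
  29/6 1243/240 73/18

Answer: 77/12 131/24 187/36
21/4 129/25 23/6
26/5 391/100 131/30
29/6 1243/240 73/18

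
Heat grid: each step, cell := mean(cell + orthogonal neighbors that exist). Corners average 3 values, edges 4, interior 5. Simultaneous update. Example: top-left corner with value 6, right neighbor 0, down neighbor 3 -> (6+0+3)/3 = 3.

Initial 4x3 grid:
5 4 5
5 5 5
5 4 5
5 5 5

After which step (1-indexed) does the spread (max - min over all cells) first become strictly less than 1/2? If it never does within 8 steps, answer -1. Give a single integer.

Answer: 1

Derivation:
Step 1: max=5, min=23/5, spread=2/5
  -> spread < 1/2 first at step 1
Step 2: max=391/80, min=1121/240, spread=13/60
Step 3: max=1753/360, min=5123/1080, spread=17/135
Step 4: max=1397119/288000, min=4106777/864000, spread=4229/43200
Step 5: max=12541229/2592000, min=37095307/7776000, spread=26419/388800
Step 6: max=5010439159/1036800000, min=14854247777/3110400000, spread=1770697/31104000
Step 7: max=45029338769/9331200000, min=133893699607/27993600000, spread=11943167/279936000
Step 8: max=18000866304079/3732480000000, min=53589626721737/11197440000000, spread=825944381/22394880000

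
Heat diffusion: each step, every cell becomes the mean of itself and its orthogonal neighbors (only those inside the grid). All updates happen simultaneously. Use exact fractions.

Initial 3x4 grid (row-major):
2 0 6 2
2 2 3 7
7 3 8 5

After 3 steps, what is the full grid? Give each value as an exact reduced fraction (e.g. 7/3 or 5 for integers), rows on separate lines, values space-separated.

After step 1:
  4/3 5/2 11/4 5
  13/4 2 26/5 17/4
  4 5 19/4 20/3
After step 2:
  85/36 103/48 309/80 4
  127/48 359/100 379/100 1267/240
  49/12 63/16 1297/240 47/9
After step 3:
  515/216 21527/7200 8279/2400 1577/360
  45649/14400 19331/6000 26311/6000 65849/14400
  32/9 3403/800 33037/7200 2863/540

Answer: 515/216 21527/7200 8279/2400 1577/360
45649/14400 19331/6000 26311/6000 65849/14400
32/9 3403/800 33037/7200 2863/540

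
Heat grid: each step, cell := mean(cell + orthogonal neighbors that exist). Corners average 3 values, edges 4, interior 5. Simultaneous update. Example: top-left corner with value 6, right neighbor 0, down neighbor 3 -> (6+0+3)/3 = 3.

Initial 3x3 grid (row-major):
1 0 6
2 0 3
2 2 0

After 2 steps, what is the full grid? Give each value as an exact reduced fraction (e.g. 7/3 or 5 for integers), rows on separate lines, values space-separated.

After step 1:
  1 7/4 3
  5/4 7/5 9/4
  2 1 5/3
After step 2:
  4/3 143/80 7/3
  113/80 153/100 499/240
  17/12 91/60 59/36

Answer: 4/3 143/80 7/3
113/80 153/100 499/240
17/12 91/60 59/36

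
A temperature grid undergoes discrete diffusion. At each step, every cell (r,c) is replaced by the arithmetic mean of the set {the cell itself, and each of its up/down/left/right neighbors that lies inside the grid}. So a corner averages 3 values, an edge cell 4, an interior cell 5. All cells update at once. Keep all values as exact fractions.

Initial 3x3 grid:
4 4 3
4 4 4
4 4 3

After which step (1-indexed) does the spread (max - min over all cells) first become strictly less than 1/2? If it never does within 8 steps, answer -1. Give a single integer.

Step 1: max=4, min=7/2, spread=1/2
Step 2: max=4, min=131/36, spread=13/36
  -> spread < 1/2 first at step 2
Step 3: max=565/144, min=5323/1440, spread=109/480
Step 4: max=14039/3600, min=97051/25920, spread=20149/129600
Step 5: max=2005109/518400, min=19506067/5184000, spread=545023/5184000
Step 6: max=24988763/6480000, min=1176776249/311040000, spread=36295/497664
Step 7: max=5976664169/1555200000, min=70764429403/18662400000, spread=305773/5971968
Step 8: max=59665424503/15552000000, min=4255661329841/1119744000000, spread=2575951/71663616

Answer: 2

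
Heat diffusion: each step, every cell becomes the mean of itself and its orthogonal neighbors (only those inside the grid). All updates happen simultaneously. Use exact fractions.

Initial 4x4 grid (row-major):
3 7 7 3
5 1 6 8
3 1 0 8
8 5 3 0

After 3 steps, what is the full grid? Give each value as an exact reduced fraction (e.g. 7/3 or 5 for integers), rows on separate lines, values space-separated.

After step 1:
  5 9/2 23/4 6
  3 4 22/5 25/4
  17/4 2 18/5 4
  16/3 17/4 2 11/3
After step 2:
  25/6 77/16 413/80 6
  65/16 179/50 24/5 413/80
  175/48 181/50 16/5 1051/240
  83/18 163/48 811/240 29/9
After step 3:
  313/72 10633/2400 831/160 653/120
  3091/800 167/40 4381/1000 2441/480
  28691/7200 2093/600 11627/3000 5747/1440
  839/216 27011/7200 4751/1440 3953/1080

Answer: 313/72 10633/2400 831/160 653/120
3091/800 167/40 4381/1000 2441/480
28691/7200 2093/600 11627/3000 5747/1440
839/216 27011/7200 4751/1440 3953/1080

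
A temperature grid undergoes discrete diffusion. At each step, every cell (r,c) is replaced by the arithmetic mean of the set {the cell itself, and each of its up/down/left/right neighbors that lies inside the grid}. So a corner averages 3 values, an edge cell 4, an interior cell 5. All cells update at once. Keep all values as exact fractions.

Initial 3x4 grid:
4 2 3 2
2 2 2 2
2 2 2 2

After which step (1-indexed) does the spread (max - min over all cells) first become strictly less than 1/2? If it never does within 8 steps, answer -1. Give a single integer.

Answer: 3

Derivation:
Step 1: max=11/4, min=2, spread=3/4
Step 2: max=95/36, min=2, spread=23/36
Step 3: max=529/216, min=407/200, spread=559/1350
  -> spread < 1/2 first at step 3
Step 4: max=156127/64800, min=11161/5400, spread=4439/12960
Step 5: max=9128333/3888000, min=227443/108000, spread=188077/777600
Step 6: max=541605727/233280000, min=5158237/2430000, spread=1856599/9331200
Step 7: max=32118296693/13996800000, min=1250829757/583200000, spread=83935301/559872000
Step 8: max=1913735654287/839808000000, min=25174869221/11664000000, spread=809160563/6718464000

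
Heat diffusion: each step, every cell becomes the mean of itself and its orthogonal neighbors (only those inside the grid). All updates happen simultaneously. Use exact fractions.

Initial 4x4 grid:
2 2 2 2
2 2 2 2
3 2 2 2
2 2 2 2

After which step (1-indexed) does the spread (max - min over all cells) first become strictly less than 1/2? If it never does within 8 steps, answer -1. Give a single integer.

Step 1: max=7/3, min=2, spread=1/3
  -> spread < 1/2 first at step 1
Step 2: max=271/120, min=2, spread=31/120
Step 3: max=2371/1080, min=2, spread=211/1080
Step 4: max=232843/108000, min=2, spread=16843/108000
Step 5: max=2082643/972000, min=18079/9000, spread=130111/972000
Step 6: max=61962367/29160000, min=1087159/540000, spread=3255781/29160000
Step 7: max=1849953691/874800000, min=1091107/540000, spread=82360351/874800000
Step 8: max=55239316891/26244000000, min=196906441/97200000, spread=2074577821/26244000000

Answer: 1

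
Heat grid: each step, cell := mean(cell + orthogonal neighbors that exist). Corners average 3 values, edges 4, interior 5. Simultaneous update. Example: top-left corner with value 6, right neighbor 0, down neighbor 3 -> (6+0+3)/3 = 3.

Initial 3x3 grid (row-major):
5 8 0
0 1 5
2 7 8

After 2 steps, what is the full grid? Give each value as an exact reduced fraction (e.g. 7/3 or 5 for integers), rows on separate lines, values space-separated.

Answer: 59/18 491/120 34/9
203/60 177/50 187/40
19/6 551/120 44/9

Derivation:
After step 1:
  13/3 7/2 13/3
  2 21/5 7/2
  3 9/2 20/3
After step 2:
  59/18 491/120 34/9
  203/60 177/50 187/40
  19/6 551/120 44/9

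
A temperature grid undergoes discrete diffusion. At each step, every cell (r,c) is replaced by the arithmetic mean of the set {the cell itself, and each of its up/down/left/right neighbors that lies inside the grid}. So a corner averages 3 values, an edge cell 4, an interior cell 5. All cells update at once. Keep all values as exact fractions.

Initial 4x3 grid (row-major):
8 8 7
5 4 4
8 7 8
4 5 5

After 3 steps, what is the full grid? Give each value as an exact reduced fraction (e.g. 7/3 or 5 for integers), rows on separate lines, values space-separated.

Answer: 193/30 18371/2880 6703/1080
3013/480 7333/1200 8779/1440
8561/1440 7187/1200 2827/480
6317/1080 16609/2880 1057/180

Derivation:
After step 1:
  7 27/4 19/3
  25/4 28/5 23/4
  6 32/5 6
  17/3 21/4 6
After step 2:
  20/3 1541/240 113/18
  497/80 123/20 1421/240
  1459/240 117/20 483/80
  203/36 1399/240 23/4
After step 3:
  193/30 18371/2880 6703/1080
  3013/480 7333/1200 8779/1440
  8561/1440 7187/1200 2827/480
  6317/1080 16609/2880 1057/180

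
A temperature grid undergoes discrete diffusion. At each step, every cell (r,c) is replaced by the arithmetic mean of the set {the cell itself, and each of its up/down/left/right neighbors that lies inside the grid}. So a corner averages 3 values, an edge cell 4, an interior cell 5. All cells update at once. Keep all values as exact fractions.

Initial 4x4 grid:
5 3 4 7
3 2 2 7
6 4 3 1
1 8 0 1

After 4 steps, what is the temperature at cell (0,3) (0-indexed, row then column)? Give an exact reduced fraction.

Step 1: cell (0,3) = 6
Step 2: cell (0,3) = 19/4
Step 3: cell (0,3) = 353/80
Step 4: cell (0,3) = 28961/7200
Full grid after step 4:
  1507/405 199477/54000 71653/18000 28961/7200
  196327/54000 33257/9000 213077/60000 268117/72000
  68663/18000 68379/20000 293159/90000 128987/43200
  80023/21600 251657/72000 123767/43200 89231/32400

Answer: 28961/7200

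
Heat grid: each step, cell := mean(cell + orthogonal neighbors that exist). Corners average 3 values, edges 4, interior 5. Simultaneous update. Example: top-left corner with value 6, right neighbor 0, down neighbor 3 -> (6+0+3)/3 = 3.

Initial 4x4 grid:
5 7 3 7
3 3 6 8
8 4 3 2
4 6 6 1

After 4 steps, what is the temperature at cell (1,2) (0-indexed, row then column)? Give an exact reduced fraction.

Answer: 145429/30000

Derivation:
Step 1: cell (1,2) = 23/5
Step 2: cell (1,2) = 249/50
Step 3: cell (1,2) = 961/200
Step 4: cell (1,2) = 145429/30000
Full grid after step 4:
  6977/1440 7911/1600 14603/2880 55999/10800
  2327/480 96127/20000 145429/30000 69523/14400
  58679/12000 47199/10000 89213/20000 104789/24000
  17717/3600 3509/750 4301/1000 3271/800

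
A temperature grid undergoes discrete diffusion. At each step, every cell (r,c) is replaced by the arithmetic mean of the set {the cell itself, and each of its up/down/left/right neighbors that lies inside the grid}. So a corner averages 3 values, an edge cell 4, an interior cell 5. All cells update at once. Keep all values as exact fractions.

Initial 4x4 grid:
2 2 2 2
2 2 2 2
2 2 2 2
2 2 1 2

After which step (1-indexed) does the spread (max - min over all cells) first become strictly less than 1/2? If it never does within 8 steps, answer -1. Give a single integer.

Step 1: max=2, min=5/3, spread=1/3
  -> spread < 1/2 first at step 1
Step 2: max=2, min=209/120, spread=31/120
Step 3: max=2, min=1949/1080, spread=211/1080
Step 4: max=2, min=199157/108000, spread=16843/108000
Step 5: max=17921/9000, min=1805357/972000, spread=130111/972000
Step 6: max=1072841/540000, min=54677633/29160000, spread=3255781/29160000
Step 7: max=1068893/540000, min=1649246309/874800000, spread=82360351/874800000
Step 8: max=191893559/97200000, min=49736683109/26244000000, spread=2074577821/26244000000

Answer: 1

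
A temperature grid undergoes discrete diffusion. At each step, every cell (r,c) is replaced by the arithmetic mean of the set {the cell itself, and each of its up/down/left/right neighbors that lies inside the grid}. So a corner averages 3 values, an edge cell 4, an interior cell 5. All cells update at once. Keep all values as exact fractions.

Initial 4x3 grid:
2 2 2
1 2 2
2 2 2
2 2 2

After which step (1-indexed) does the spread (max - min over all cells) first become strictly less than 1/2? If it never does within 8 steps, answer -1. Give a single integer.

Step 1: max=2, min=5/3, spread=1/3
  -> spread < 1/2 first at step 1
Step 2: max=2, min=209/120, spread=31/120
Step 3: max=2, min=1949/1080, spread=211/1080
Step 4: max=3553/1800, min=199103/108000, spread=14077/108000
Step 5: max=212317/108000, min=1803593/972000, spread=5363/48600
Step 6: max=117131/60000, min=54579191/29160000, spread=93859/1166400
Step 7: max=189063533/97200000, min=3288925519/1749600000, spread=4568723/69984000
Step 8: max=5650381111/2916000000, min=198171564371/104976000000, spread=8387449/167961600

Answer: 1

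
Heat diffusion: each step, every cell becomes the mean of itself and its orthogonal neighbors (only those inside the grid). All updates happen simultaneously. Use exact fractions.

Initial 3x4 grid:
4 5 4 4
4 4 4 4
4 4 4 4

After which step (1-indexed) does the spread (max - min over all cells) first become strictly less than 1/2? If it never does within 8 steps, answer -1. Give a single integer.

Answer: 1

Derivation:
Step 1: max=13/3, min=4, spread=1/3
  -> spread < 1/2 first at step 1
Step 2: max=511/120, min=4, spread=31/120
Step 3: max=4531/1080, min=4, spread=211/1080
Step 4: max=448897/108000, min=7247/1800, spread=14077/108000
Step 5: max=4028407/972000, min=435683/108000, spread=5363/48600
Step 6: max=120380809/29160000, min=242869/60000, spread=93859/1166400
Step 7: max=7208674481/1749600000, min=394136467/97200000, spread=4568723/69984000
Step 8: max=431684435629/104976000000, min=11845618889/2916000000, spread=8387449/167961600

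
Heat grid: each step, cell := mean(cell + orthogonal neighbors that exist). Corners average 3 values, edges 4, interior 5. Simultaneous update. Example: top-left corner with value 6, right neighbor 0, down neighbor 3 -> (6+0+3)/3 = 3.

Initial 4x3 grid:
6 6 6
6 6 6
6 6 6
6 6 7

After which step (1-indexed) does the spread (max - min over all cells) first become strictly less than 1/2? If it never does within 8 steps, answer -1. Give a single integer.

Step 1: max=19/3, min=6, spread=1/3
  -> spread < 1/2 first at step 1
Step 2: max=113/18, min=6, spread=5/18
Step 3: max=1337/216, min=6, spread=41/216
Step 4: max=159737/25920, min=6, spread=4217/25920
Step 5: max=9540349/1555200, min=43279/7200, spread=38417/311040
Step 6: max=571072211/93312000, min=866597/144000, spread=1903471/18662400
Step 7: max=34193309089/5598720000, min=26035759/4320000, spread=18038617/223948800
Step 8: max=2048807382851/335923200000, min=2345726759/388800000, spread=883978523/13436928000

Answer: 1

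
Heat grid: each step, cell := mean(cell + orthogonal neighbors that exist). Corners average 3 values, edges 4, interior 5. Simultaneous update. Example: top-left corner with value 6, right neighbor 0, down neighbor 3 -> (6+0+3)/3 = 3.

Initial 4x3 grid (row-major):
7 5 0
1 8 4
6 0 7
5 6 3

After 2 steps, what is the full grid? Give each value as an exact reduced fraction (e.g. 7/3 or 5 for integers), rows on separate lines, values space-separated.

After step 1:
  13/3 5 3
  11/2 18/5 19/4
  3 27/5 7/2
  17/3 7/2 16/3
After step 2:
  89/18 239/60 17/4
  493/120 97/20 297/80
  587/120 19/5 1139/240
  73/18 199/40 37/9

Answer: 89/18 239/60 17/4
493/120 97/20 297/80
587/120 19/5 1139/240
73/18 199/40 37/9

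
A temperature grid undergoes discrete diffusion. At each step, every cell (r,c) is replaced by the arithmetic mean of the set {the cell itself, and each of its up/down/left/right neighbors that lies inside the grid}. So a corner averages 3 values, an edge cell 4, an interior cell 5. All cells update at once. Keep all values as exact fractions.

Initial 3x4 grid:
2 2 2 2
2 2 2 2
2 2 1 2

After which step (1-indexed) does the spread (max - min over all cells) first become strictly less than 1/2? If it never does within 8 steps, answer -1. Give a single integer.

Step 1: max=2, min=5/3, spread=1/3
  -> spread < 1/2 first at step 1
Step 2: max=2, min=209/120, spread=31/120
Step 3: max=2, min=1949/1080, spread=211/1080
Step 4: max=3553/1800, min=199103/108000, spread=14077/108000
Step 5: max=212317/108000, min=1803593/972000, spread=5363/48600
Step 6: max=117131/60000, min=54579191/29160000, spread=93859/1166400
Step 7: max=189063533/97200000, min=3288925519/1749600000, spread=4568723/69984000
Step 8: max=5650381111/2916000000, min=198171564371/104976000000, spread=8387449/167961600

Answer: 1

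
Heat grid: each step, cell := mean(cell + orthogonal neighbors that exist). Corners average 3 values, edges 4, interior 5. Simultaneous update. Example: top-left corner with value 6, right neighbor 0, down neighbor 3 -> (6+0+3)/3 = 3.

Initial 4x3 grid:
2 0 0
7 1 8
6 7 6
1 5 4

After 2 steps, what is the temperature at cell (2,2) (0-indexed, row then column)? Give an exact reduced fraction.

Answer: 5

Derivation:
Step 1: cell (2,2) = 25/4
Step 2: cell (2,2) = 5
Full grid after step 2:
  31/12 661/240 43/18
  337/80 181/50 259/60
  73/16 507/100 5
  9/2 73/16 31/6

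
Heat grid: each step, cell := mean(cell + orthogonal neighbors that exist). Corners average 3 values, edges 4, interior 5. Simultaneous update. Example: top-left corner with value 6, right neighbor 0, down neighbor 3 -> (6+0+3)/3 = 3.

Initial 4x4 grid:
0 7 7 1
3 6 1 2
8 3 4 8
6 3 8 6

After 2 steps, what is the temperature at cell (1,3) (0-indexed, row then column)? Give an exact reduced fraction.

Answer: 23/6

Derivation:
Step 1: cell (1,3) = 3
Step 2: cell (1,3) = 23/6
Full grid after step 2:
  151/36 49/12 49/12 31/9
  199/48 441/100 99/25 23/6
  1183/240 118/25 477/100 151/30
  47/9 1243/240 1343/240 211/36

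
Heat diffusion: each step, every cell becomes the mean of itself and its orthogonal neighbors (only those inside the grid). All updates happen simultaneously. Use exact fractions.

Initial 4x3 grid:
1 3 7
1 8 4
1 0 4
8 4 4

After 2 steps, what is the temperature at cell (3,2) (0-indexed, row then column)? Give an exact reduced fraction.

Answer: 11/3

Derivation:
Step 1: cell (3,2) = 4
Step 2: cell (3,2) = 11/3
Full grid after step 2:
  55/18 857/240 91/18
  607/240 397/100 997/240
  779/240 161/50 323/80
  65/18 59/15 11/3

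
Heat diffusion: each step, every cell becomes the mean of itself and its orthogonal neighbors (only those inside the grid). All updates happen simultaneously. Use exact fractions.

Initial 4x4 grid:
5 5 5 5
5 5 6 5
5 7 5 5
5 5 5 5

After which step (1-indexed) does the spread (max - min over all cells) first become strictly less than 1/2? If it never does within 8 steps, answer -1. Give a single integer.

Answer: 3

Derivation:
Step 1: max=28/5, min=5, spread=3/5
Step 2: max=138/25, min=5, spread=13/25
Step 3: max=3203/600, min=1847/360, spread=187/900
  -> spread < 1/2 first at step 3
Step 4: max=79853/15000, min=12391/2400, spread=9637/60000
Step 5: max=178517/33750, min=1678553/324000, spread=176051/1620000
Step 6: max=6424133/1215000, min=50543147/9720000, spread=849917/9720000
Step 7: max=768882317/145800000, min=1516386227/291600000, spread=21378407/291600000
Step 8: max=11524828729/2187000000, min=45559242719/8748000000, spread=540072197/8748000000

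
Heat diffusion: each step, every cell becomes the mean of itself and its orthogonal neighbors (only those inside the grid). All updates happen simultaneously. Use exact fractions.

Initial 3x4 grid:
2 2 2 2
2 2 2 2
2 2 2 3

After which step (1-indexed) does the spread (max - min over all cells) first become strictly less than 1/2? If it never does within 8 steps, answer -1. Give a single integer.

Step 1: max=7/3, min=2, spread=1/3
  -> spread < 1/2 first at step 1
Step 2: max=41/18, min=2, spread=5/18
Step 3: max=473/216, min=2, spread=41/216
Step 4: max=56057/25920, min=2, spread=4217/25920
Step 5: max=3319549/1555200, min=14479/7200, spread=38417/311040
Step 6: max=197824211/93312000, min=290597/144000, spread=1903471/18662400
Step 7: max=11798429089/5598720000, min=8755759/4320000, spread=18038617/223948800
Step 8: max=705114582851/335923200000, min=790526759/388800000, spread=883978523/13436928000

Answer: 1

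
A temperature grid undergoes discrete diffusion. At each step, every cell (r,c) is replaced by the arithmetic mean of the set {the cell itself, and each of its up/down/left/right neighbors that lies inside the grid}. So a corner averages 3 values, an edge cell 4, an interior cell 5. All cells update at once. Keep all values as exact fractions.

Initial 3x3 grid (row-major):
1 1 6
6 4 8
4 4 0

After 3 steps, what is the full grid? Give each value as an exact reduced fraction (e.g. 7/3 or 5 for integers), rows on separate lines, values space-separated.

After step 1:
  8/3 3 5
  15/4 23/5 9/2
  14/3 3 4
After step 2:
  113/36 229/60 25/6
  941/240 377/100 181/40
  137/36 61/15 23/6
After step 3:
  7831/2160 13403/3600 1501/360
  52687/14400 24119/6000 3259/800
  8491/2160 1741/450 497/120

Answer: 7831/2160 13403/3600 1501/360
52687/14400 24119/6000 3259/800
8491/2160 1741/450 497/120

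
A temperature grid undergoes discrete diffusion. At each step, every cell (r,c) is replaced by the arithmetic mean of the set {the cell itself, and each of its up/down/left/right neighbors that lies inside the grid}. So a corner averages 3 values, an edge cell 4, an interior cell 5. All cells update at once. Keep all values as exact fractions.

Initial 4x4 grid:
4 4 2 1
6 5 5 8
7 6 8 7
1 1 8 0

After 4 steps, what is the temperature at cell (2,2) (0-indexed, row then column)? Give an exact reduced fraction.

Answer: 306619/60000

Derivation:
Step 1: cell (2,2) = 34/5
Step 2: cell (2,2) = 139/25
Step 3: cell (2,2) = 10689/2000
Step 4: cell (2,2) = 306619/60000
Full grid after step 4:
  302107/64800 992647/216000 978631/216000 294841/64800
  519641/108000 873253/180000 884959/180000 265069/54000
  170279/36000 295837/60000 306619/60000 94009/18000
  3649/800 112841/24000 40259/8000 37207/7200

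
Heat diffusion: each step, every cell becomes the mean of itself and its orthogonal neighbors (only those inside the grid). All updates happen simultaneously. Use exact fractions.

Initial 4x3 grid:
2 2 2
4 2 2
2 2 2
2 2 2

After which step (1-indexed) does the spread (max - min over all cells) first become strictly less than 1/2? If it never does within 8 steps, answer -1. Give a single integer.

Answer: 3

Derivation:
Step 1: max=8/3, min=2, spread=2/3
Step 2: max=151/60, min=2, spread=31/60
Step 3: max=1291/540, min=2, spread=211/540
  -> spread < 1/2 first at step 3
Step 4: max=124897/54000, min=1847/900, spread=14077/54000
Step 5: max=1112407/486000, min=111683/54000, spread=5363/24300
Step 6: max=32900809/14580000, min=62869/30000, spread=93859/583200
Step 7: max=1959874481/874800000, min=102536467/48600000, spread=4568723/34992000
Step 8: max=116756435629/52488000000, min=3097618889/1458000000, spread=8387449/83980800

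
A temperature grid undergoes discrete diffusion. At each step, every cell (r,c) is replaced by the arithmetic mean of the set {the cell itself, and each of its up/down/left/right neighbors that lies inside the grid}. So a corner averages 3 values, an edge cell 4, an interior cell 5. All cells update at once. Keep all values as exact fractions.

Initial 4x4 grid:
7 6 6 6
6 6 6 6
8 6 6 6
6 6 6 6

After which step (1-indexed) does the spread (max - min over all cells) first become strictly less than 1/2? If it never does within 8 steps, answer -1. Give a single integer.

Step 1: max=27/4, min=6, spread=3/4
Step 2: max=1579/240, min=6, spread=139/240
Step 3: max=46259/7200, min=6, spread=3059/7200
  -> spread < 1/2 first at step 3
Step 4: max=1376977/216000, min=3009/500, spread=77089/216000
Step 5: max=40958123/6480000, min=543407/90000, spread=1832819/6480000
Step 6: max=1224518299/194400000, min=2617297/432000, spread=46734649/194400000
Step 7: max=36583328479/5832000000, min=98404523/16200000, spread=1157700199/5832000000
Step 8: max=1094865154327/174960000000, min=59201921561/9720000000, spread=29230566229/174960000000

Answer: 3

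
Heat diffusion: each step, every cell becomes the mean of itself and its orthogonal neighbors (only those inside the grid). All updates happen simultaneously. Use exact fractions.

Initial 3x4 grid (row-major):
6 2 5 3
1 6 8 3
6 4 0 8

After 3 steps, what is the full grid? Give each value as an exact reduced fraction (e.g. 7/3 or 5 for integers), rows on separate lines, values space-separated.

Answer: 731/180 10217/2400 31891/7200 9499/2160
59867/14400 1603/375 26453/6000 32951/7200
8827/2160 7669/1800 16133/3600 4787/1080

Derivation:
After step 1:
  3 19/4 9/2 11/3
  19/4 21/5 22/5 11/2
  11/3 4 5 11/3
After step 2:
  25/6 329/80 1039/240 41/9
  937/240 221/50 118/25 517/120
  149/36 253/60 64/15 85/18
After step 3:
  731/180 10217/2400 31891/7200 9499/2160
  59867/14400 1603/375 26453/6000 32951/7200
  8827/2160 7669/1800 16133/3600 4787/1080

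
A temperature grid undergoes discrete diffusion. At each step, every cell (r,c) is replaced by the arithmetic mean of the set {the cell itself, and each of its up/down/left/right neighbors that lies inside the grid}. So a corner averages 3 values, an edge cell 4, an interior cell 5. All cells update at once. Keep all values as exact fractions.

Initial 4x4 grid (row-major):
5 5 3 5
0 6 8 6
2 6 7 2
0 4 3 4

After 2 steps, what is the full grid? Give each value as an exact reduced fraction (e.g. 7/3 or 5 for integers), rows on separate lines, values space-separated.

After step 1:
  10/3 19/4 21/4 14/3
  13/4 5 6 21/4
  2 5 26/5 19/4
  2 13/4 9/2 3
After step 2:
  34/9 55/12 31/6 91/18
  163/48 24/5 267/50 31/6
  49/16 409/100 509/100 91/20
  29/12 59/16 319/80 49/12

Answer: 34/9 55/12 31/6 91/18
163/48 24/5 267/50 31/6
49/16 409/100 509/100 91/20
29/12 59/16 319/80 49/12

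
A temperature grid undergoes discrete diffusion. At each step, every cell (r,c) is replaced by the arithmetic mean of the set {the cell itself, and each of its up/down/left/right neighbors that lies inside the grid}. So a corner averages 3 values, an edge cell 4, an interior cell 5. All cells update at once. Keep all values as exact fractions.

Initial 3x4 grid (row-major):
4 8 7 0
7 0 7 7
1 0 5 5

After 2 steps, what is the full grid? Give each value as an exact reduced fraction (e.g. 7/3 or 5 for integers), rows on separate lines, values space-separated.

Answer: 169/36 1259/240 1207/240 179/36
41/10 377/100 241/50 1217/240
43/18 769/240 997/240 44/9

Derivation:
After step 1:
  19/3 19/4 11/2 14/3
  3 22/5 26/5 19/4
  8/3 3/2 17/4 17/3
After step 2:
  169/36 1259/240 1207/240 179/36
  41/10 377/100 241/50 1217/240
  43/18 769/240 997/240 44/9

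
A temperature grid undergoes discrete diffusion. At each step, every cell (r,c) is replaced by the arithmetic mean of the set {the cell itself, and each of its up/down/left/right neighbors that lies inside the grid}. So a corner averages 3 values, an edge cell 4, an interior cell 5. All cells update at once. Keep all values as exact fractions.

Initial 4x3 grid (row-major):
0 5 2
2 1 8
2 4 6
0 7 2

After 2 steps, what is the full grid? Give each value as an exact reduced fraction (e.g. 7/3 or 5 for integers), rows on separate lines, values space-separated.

Answer: 67/36 10/3 15/4
115/48 31/10 73/16
41/16 73/20 73/16
11/4 61/16 53/12

Derivation:
After step 1:
  7/3 2 5
  5/4 4 17/4
  2 4 5
  3 13/4 5
After step 2:
  67/36 10/3 15/4
  115/48 31/10 73/16
  41/16 73/20 73/16
  11/4 61/16 53/12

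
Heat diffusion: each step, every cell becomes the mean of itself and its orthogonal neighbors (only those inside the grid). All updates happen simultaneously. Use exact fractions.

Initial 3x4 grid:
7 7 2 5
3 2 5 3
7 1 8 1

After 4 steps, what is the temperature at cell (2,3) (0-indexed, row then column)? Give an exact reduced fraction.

Answer: 41591/10800

Derivation:
Step 1: cell (2,3) = 4
Step 2: cell (2,3) = 15/4
Step 3: cell (2,3) = 553/144
Step 4: cell (2,3) = 41591/10800
Full grid after step 4:
  590567/129600 947227/216000 894767/216000 128023/32400
  3799853/864000 1538707/360000 723491/180000 1682269/432000
  553967/129600 888727/216000 95363/24000 41591/10800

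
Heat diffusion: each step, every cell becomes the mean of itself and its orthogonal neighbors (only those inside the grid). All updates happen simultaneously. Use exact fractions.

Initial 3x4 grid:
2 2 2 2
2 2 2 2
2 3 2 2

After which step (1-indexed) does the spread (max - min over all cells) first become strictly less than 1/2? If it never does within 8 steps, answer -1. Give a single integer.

Step 1: max=7/3, min=2, spread=1/3
  -> spread < 1/2 first at step 1
Step 2: max=271/120, min=2, spread=31/120
Step 3: max=2371/1080, min=2, spread=211/1080
Step 4: max=232897/108000, min=3647/1800, spread=14077/108000
Step 5: max=2084407/972000, min=219683/108000, spread=5363/48600
Step 6: max=62060809/29160000, min=122869/60000, spread=93859/1166400
Step 7: max=3709474481/1749600000, min=199736467/97200000, spread=4568723/69984000
Step 8: max=221732435629/104976000000, min=6013618889/2916000000, spread=8387449/167961600

Answer: 1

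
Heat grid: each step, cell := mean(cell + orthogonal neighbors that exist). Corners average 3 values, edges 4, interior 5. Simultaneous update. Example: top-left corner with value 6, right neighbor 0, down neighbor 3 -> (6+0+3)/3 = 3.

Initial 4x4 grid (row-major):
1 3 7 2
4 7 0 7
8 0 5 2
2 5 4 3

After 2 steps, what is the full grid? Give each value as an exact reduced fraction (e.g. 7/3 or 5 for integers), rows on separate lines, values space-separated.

Answer: 73/18 389/120 541/120 133/36
419/120 9/2 319/100 263/60
37/8 13/4 209/50 61/20
15/4 17/4 61/20 23/6

Derivation:
After step 1:
  8/3 9/2 3 16/3
  5 14/5 26/5 11/4
  7/2 5 11/5 17/4
  5 11/4 17/4 3
After step 2:
  73/18 389/120 541/120 133/36
  419/120 9/2 319/100 263/60
  37/8 13/4 209/50 61/20
  15/4 17/4 61/20 23/6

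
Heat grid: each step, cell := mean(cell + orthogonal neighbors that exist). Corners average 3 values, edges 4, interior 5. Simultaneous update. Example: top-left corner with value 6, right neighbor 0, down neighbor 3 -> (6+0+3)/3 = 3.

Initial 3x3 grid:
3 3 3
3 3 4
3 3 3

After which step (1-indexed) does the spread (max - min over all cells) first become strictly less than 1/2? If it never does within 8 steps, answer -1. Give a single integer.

Step 1: max=10/3, min=3, spread=1/3
  -> spread < 1/2 first at step 1
Step 2: max=787/240, min=3, spread=67/240
Step 3: max=6917/2160, min=607/200, spread=1807/10800
Step 4: max=2749963/864000, min=16561/5400, spread=33401/288000
Step 5: max=24557933/7776000, min=1663391/540000, spread=3025513/38880000
Step 6: max=9796126867/3110400000, min=89155949/28800000, spread=53531/995328
Step 7: max=585904925849/186624000000, min=24119116051/7776000000, spread=450953/11943936
Step 8: max=35101223560603/11197440000000, min=2900368610519/933120000000, spread=3799043/143327232

Answer: 1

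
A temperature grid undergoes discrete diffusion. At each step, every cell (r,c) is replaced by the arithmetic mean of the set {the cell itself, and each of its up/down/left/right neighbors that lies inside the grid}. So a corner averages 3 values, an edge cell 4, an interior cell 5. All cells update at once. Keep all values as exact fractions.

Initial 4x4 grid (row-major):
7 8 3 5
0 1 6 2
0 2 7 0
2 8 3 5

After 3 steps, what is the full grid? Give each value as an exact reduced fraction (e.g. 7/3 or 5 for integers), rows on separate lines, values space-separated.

After step 1:
  5 19/4 11/2 10/3
  2 17/5 19/5 13/4
  1 18/5 18/5 7/2
  10/3 15/4 23/4 8/3
After step 2:
  47/12 373/80 1043/240 145/36
  57/20 351/100 391/100 833/240
  149/60 307/100 81/20 781/240
  97/36 493/120 473/120 143/36
After step 3:
  2743/720 3287/800 30503/7200 533/135
  319/100 7201/2000 2893/750 26393/7200
  2497/900 10333/3000 21871/6000 5309/1440
  3343/1080 12433/3600 2893/720 8041/2160

Answer: 2743/720 3287/800 30503/7200 533/135
319/100 7201/2000 2893/750 26393/7200
2497/900 10333/3000 21871/6000 5309/1440
3343/1080 12433/3600 2893/720 8041/2160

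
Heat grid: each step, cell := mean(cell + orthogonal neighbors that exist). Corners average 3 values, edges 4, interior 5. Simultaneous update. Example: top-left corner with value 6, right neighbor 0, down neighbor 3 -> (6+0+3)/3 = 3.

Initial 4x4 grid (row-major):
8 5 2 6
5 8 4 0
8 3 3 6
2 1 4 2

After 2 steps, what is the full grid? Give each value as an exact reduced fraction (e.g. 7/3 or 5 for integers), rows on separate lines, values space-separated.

Answer: 19/3 21/4 241/60 131/36
91/16 26/5 413/100 769/240
1201/240 103/25 69/20 59/16
32/9 199/60 13/4 37/12

Derivation:
After step 1:
  6 23/4 17/4 8/3
  29/4 5 17/5 4
  9/2 23/5 4 11/4
  11/3 5/2 5/2 4
After step 2:
  19/3 21/4 241/60 131/36
  91/16 26/5 413/100 769/240
  1201/240 103/25 69/20 59/16
  32/9 199/60 13/4 37/12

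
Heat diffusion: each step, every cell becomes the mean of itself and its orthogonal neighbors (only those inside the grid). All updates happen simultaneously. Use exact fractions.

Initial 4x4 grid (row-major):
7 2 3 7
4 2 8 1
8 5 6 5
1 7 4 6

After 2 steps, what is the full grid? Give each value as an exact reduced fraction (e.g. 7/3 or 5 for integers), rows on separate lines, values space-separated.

Answer: 157/36 511/120 97/24 167/36
1097/240 451/100 481/100 209/48
1241/240 483/100 509/100 407/80
169/36 157/30 103/20 61/12

Derivation:
After step 1:
  13/3 7/2 5 11/3
  21/4 21/5 4 21/4
  9/2 28/5 28/5 9/2
  16/3 17/4 23/4 5
After step 2:
  157/36 511/120 97/24 167/36
  1097/240 451/100 481/100 209/48
  1241/240 483/100 509/100 407/80
  169/36 157/30 103/20 61/12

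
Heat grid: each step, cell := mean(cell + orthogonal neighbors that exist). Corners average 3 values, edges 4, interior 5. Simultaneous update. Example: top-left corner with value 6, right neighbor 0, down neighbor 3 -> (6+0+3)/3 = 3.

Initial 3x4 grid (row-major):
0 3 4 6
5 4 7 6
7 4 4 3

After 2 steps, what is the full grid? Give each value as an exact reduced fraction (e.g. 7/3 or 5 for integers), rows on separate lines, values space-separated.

After step 1:
  8/3 11/4 5 16/3
  4 23/5 5 11/2
  16/3 19/4 9/2 13/3
After step 2:
  113/36 901/240 217/48 95/18
  83/20 211/50 123/25 121/24
  169/36 1151/240 223/48 43/9

Answer: 113/36 901/240 217/48 95/18
83/20 211/50 123/25 121/24
169/36 1151/240 223/48 43/9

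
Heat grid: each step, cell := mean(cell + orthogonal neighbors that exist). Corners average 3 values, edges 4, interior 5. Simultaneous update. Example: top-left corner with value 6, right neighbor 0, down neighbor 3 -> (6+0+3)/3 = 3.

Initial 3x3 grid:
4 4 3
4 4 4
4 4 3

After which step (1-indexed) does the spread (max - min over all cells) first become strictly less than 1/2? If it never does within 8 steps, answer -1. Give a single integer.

Step 1: max=4, min=7/2, spread=1/2
Step 2: max=4, min=131/36, spread=13/36
  -> spread < 1/2 first at step 2
Step 3: max=565/144, min=5323/1440, spread=109/480
Step 4: max=14039/3600, min=97051/25920, spread=20149/129600
Step 5: max=2005109/518400, min=19506067/5184000, spread=545023/5184000
Step 6: max=24988763/6480000, min=1176776249/311040000, spread=36295/497664
Step 7: max=5976664169/1555200000, min=70764429403/18662400000, spread=305773/5971968
Step 8: max=59665424503/15552000000, min=4255661329841/1119744000000, spread=2575951/71663616

Answer: 2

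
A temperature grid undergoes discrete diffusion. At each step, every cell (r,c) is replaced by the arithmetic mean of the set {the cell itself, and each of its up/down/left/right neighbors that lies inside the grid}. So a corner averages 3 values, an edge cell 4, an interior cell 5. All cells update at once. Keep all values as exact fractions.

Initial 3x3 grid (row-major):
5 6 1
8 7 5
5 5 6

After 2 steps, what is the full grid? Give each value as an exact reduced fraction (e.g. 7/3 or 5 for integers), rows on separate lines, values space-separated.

After step 1:
  19/3 19/4 4
  25/4 31/5 19/4
  6 23/4 16/3
After step 2:
  52/9 1277/240 9/2
  1487/240 277/50 1217/240
  6 1397/240 95/18

Answer: 52/9 1277/240 9/2
1487/240 277/50 1217/240
6 1397/240 95/18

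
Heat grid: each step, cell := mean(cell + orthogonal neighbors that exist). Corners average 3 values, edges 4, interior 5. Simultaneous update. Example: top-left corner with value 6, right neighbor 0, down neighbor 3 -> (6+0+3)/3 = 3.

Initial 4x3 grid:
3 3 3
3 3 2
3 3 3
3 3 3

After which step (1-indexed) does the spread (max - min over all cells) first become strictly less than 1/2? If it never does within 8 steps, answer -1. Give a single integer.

Step 1: max=3, min=8/3, spread=1/3
  -> spread < 1/2 first at step 1
Step 2: max=3, min=329/120, spread=31/120
Step 3: max=3, min=3029/1080, spread=211/1080
Step 4: max=5353/1800, min=307103/108000, spread=14077/108000
Step 5: max=320317/108000, min=2775593/972000, spread=5363/48600
Step 6: max=177131/60000, min=83739191/29160000, spread=93859/1166400
Step 7: max=286263533/97200000, min=5038525519/1749600000, spread=4568723/69984000
Step 8: max=8566381111/2916000000, min=303147564371/104976000000, spread=8387449/167961600

Answer: 1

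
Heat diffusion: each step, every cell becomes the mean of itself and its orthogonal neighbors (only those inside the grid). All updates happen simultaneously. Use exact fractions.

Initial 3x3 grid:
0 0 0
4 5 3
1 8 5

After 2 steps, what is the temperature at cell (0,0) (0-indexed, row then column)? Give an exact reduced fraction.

Step 1: cell (0,0) = 4/3
Step 2: cell (0,0) = 61/36
Full grid after step 2:
  61/36 91/48 11/6
  73/24 63/20 163/48
  139/36 221/48 40/9

Answer: 61/36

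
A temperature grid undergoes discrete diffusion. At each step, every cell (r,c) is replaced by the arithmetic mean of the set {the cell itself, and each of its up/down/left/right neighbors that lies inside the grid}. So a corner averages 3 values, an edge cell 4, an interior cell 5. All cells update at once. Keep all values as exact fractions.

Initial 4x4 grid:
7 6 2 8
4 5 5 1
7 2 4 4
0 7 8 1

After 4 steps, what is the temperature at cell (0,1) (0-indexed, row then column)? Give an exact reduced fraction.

Step 1: cell (0,1) = 5
Step 2: cell (0,1) = 1219/240
Step 3: cell (0,1) = 35263/7200
Step 4: cell (0,1) = 1038877/216000
Full grid after step 4:
  322003/64800 1038877/216000 961117/216000 276139/64800
  258043/54000 834373/180000 785677/180000 220183/54000
  247537/54000 802261/180000 763421/180000 221621/54000
  57623/12960 957013/216000 927029/216000 10691/2592

Answer: 1038877/216000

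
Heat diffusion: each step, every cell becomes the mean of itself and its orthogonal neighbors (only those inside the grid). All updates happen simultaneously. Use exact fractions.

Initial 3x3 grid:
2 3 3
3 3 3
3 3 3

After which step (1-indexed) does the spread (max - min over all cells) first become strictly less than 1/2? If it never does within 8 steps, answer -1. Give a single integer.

Step 1: max=3, min=8/3, spread=1/3
  -> spread < 1/2 first at step 1
Step 2: max=3, min=49/18, spread=5/18
Step 3: max=3, min=607/216, spread=41/216
Step 4: max=1069/360, min=36749/12960, spread=347/2592
Step 5: max=10643/3600, min=2225863/777600, spread=2921/31104
Step 6: max=1270517/432000, min=134139461/46656000, spread=24611/373248
Step 7: max=28503259/9720000, min=8079357967/2799360000, spread=207329/4478976
Step 8: max=1516398401/518400000, min=485854847549/167961600000, spread=1746635/53747712

Answer: 1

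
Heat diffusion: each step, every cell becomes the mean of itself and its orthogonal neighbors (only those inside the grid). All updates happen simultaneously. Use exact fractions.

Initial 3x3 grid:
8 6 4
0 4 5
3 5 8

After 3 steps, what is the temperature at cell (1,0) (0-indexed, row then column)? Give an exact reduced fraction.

Answer: 12179/2880

Derivation:
Step 1: cell (1,0) = 15/4
Step 2: cell (1,0) = 181/48
Step 3: cell (1,0) = 12179/2880
Full grid after step 3:
  1901/432 6977/1440 725/144
  12179/2880 2729/600 4903/960
  1727/432 3301/720 715/144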